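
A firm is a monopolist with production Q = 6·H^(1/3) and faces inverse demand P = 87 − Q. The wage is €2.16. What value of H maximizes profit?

H* = 125

Marginal revenue from the inverse demand is MR = 87 − 2Q.
The marginal product is MP_H = 2·H^(-2/3).
A monopolist hires until marginal revenue product equals the wage: MR·MP_H = w.
At H, Q = 6·H^(1/3). Substituting and solving: (87 − 12·H^(1/3))·2·H^(-2/3) = 2.16 gives H = 125.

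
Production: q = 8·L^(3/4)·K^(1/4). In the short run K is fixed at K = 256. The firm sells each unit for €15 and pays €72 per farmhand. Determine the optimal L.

With K = 256, MP_L = (3/4)·8·L^(-1/4)·256^(1/4) = 24·L^(-1/4).
Profit maximization for a price taker requires P·MP_L = w: 15·24·L^(-1/4) = 72.
So L^(-1/4) = 0.2, which gives L = 625.

L* = 625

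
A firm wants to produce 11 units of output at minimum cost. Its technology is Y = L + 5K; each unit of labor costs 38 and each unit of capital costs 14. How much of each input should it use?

L* = 0, K* = 2.2

The inputs are perfect substitutes, so the firm uses whichever has the lower cost per unit of output.
Cost per unit of output via L is 38; via K it is 2.8. K is cheaper.
Producing Y = 11 with K alone: L = 0, K = 2.2.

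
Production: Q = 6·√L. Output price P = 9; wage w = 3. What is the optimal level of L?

MP_L = (1/2)·6·L^(-1/2) = 3·L^(-1/2).
Profit maximization for a price taker requires P·MP_L = w: 9·3·L^(-1/2) = 3.
So L^(-1/2) = 1/9, which gives L = 81.

L* = 81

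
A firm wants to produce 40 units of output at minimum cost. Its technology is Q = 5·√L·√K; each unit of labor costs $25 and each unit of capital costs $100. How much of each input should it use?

L* = 16, K* = 4

Cost minimization requires the marginal rate of technical substitution to equal the input-price ratio: MP_L/MP_K = w/r.
Here MP_L/MP_K = (1/2)·(K/L)/(1/2) = (K/L). Setting this equal to 25/100 = 0.25 gives K = 0.25L.
Substituting into Q = 40: 5·L^(1/2)·(0.25L)^(1/2) = 40.
Solving, L = 16 and K = 4.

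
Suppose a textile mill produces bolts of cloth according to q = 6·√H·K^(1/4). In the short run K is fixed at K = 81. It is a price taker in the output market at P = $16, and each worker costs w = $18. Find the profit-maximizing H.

With K = 81, MP_H = (1/2)·6·H^(-1/2)·81^(1/4) = 9·H^(-1/2).
Profit maximization for a price taker requires P·MP_H = w: 16·9·H^(-1/2) = 18.
So H^(-1/2) = 0.125, which gives H = 64.

H* = 64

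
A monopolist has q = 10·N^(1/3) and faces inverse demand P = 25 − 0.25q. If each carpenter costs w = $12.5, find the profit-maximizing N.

Marginal revenue from the inverse demand is MR = 25 − 0.5q.
The marginal product is MP_N = (10/3)·N^(-2/3).
A monopolist hires until marginal revenue product equals the wage: MR·MP_N = w.
At N, q = 10·N^(1/3). Substituting and solving: (25 − 5·N^(1/3))·(10/3)·N^(-2/3) = 12.5 gives N = 8.

N* = 8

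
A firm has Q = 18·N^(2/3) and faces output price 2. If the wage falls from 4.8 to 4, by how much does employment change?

From P·MP_N = w with MP_N = 12·N^(-1/3), the labor demand is N(w) = (24/w)^(3).
At w = 4.8: N = 125. At w = 4: N = 216.
ΔN = 216 − 125 = 91.

ΔN = 91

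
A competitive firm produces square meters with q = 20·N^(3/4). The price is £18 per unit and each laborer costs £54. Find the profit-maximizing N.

N* = 625

MP_N = (3/4)·20·N^(-1/4) = 15·N^(-1/4).
Profit maximization for a price taker requires P·MP_N = w: 18·15·N^(-1/4) = 54.
So N^(-1/4) = 0.2, which gives N = 625.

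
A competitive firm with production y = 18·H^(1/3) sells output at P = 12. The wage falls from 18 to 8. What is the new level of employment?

From P·MP_H = w with MP_H = 6·H^(-2/3), the labor demand is H(w) = (72/w)^(3/2).
At w = 18: H = 8. At w = 8: H = 27.

H* = 27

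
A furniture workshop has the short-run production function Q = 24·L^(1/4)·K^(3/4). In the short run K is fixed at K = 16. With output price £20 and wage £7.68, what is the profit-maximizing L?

L* = 625

With K = 16, MP_L = (1/4)·24·L^(-3/4)·16^(3/4) = 48·L^(-3/4).
Profit maximization for a price taker requires P·MP_L = w: 20·48·L^(-3/4) = 7.68.
So L^(-3/4) = 0.008, which gives L = 625.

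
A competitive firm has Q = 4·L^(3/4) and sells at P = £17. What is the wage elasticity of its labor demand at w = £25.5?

MP_L = (3/4)·4·L^(-1/4), so P·MP_L = w gives 51·L^(-1/4) = w.
Solving, L(w) = (51/w)^(4). This is a constant-elasticity form: L ∝ w^(−4), so ε = −4.

ε = -4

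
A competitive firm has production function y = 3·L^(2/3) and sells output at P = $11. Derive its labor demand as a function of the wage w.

MP_L = (2/3)·3·L^(-1/3) = 2·L^(-1/3).
Setting P·MP_L = w: 22·L^(-1/3) = w.
Solving for L: L^(-1/3) = w/22, so L = (22/w)^(3).

L(w) = 10648/w³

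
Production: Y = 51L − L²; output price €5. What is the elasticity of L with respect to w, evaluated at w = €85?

ε = -0.5

From P·MP_L = w with MP_L = 51 − 2L, labor demand is L(w) = (51 − w/5)/2.
dL/dw = −1/(10) = -0.1.
At w = 85, L = 17, so ε = (dL/dw)·(w/L) = (-0.1)·(85/17) = -0.5.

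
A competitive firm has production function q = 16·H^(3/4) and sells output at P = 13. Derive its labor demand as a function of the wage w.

H(w) = (156/w)^(4)

MP_H = (3/4)·16·H^(-1/4) = 12·H^(-1/4).
Setting P·MP_H = w: 156·H^(-1/4) = w.
Solving for H: H^(-1/4) = w/156, so H = (156/w)^(4).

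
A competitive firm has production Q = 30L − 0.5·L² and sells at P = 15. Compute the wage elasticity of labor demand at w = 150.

ε = -0.5

From P·MP_L = w with MP_L = 30 − L, labor demand is L(w) = 30 − w/15.
dL/dw = −1/(15) = -1/15.
At w = 150, L = 20, so ε = (dL/dw)·(w/L) = (-1/15)·(150/20) = -0.5.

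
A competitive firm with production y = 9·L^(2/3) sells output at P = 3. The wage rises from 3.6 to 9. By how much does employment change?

ΔL = -117

From P·MP_L = w with MP_L = 6·L^(-1/3), the labor demand is L(w) = (18/w)^(3).
At w = 3.6: L = 125. At w = 9: L = 8.
ΔL = 8 − 125 = -117.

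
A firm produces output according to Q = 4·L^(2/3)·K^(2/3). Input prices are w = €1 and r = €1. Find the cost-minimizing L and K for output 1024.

L* = 64, K* = 64

Cost minimization requires the marginal rate of technical substitution to equal the input-price ratio: MP_L/MP_K = w/r.
Here MP_L/MP_K = (2/3)·(K/L)/(2/3) = (K/L). Setting this equal to 1/1 = 1 gives K = L.
Substituting into Q = 1024: 4·L^(2/3)·(L)^(2/3) = 1024.
Solving, L = 64 and K = 64.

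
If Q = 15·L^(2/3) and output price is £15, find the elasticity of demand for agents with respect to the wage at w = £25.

ε = -3

MP_L = (2/3)·15·L^(-1/3), so P·MP_L = w gives 150·L^(-1/3) = w.
Solving, L(w) = (150/w)^(3). This is a constant-elasticity form: L ∝ w^(−3), so ε = −3.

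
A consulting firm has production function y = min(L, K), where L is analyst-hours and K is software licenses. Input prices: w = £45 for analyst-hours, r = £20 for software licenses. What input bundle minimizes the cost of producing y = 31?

L* = 31, K* = 31

With a fixed-proportions technology, the cost-minimizing bundle uses no slack in either input: L = K = y.
So L = 31 and K = 31.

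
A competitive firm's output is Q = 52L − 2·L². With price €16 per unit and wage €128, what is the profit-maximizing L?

The marginal product of L is MP_L = 52 − 4L.
A price-taking firm hires until the value of the marginal product equals the wage: P·MP_L = w, so 16·(52 − 4L) = 128.
Then 52 − 4L = 8, giving L = 11.

L* = 11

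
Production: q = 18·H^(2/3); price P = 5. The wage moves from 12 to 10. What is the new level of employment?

H* = 216

From P·MP_H = w with MP_H = 12·H^(-1/3), the labor demand is H(w) = (60/w)^(3).
At w = 12: H = 125. At w = 10: H = 216.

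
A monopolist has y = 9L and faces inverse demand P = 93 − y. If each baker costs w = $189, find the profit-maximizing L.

Marginal revenue from the inverse demand is MR = 93 − 2y.
The marginal product is MP_L = 9.
A monopolist hires until marginal revenue product equals the wage: MR·MP_L = w.
(93 − 18L)·9 = 189, so L = 4.

L* = 4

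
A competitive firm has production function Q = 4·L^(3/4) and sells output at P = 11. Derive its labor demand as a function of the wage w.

L(w) = 1185921/w^(4)

MP_L = (3/4)·4·L^(-1/4) = 3·L^(-1/4).
Setting P·MP_L = w: 33·L^(-1/4) = w.
Solving for L: L^(-1/4) = w/33, so L = (33/w)^(4).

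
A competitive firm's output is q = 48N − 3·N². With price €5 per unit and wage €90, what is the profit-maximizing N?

The marginal product of N is MP_N = 48 − 6N.
A price-taking firm hires until the value of the marginal product equals the wage: P·MP_N = w, so 5·(48 − 6N) = 90.
Then 48 − 6N = 18, giving N = 5.

N* = 5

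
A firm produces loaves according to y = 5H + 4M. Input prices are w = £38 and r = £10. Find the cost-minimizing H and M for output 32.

H* = 0, M* = 8

The inputs are perfect substitutes, so the firm uses whichever has the lower cost per unit of output.
Cost per unit of output via H is w/5 = 7.6; via M it is r/4 = 2.5. M is cheaper.
Producing y = 32 with M alone: H = 0, M = 8.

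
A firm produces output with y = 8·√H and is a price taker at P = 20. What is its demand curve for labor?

H(w) = 6400/w²

MP_H = (1/2)·8·H^(-1/2) = 4·H^(-1/2).
Setting P·MP_H = w: 80·H^(-1/2) = w.
Solving for H: H^(-1/2) = w/80, so H = (80/w)^(2).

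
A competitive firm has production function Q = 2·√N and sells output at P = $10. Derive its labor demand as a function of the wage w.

N(w) = 100/w²

MP_N = (1/2)·2·N^(-1/2) = N^(-1/2).
Setting P·MP_N = w: 10·N^(-1/2) = w.
Solving for N: N^(-1/2) = w/10, so N = (10/w)^(2).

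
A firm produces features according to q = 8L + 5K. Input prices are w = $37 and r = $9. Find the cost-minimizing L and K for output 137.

L* = 0, K* = 27.4

The inputs are perfect substitutes, so the firm uses whichever has the lower cost per unit of output.
Cost per unit of output via L is w/8 = 4.625; via K it is r/5 = 1.8. K is cheaper.
Producing q = 137 with K alone: L = 0, K = 27.4.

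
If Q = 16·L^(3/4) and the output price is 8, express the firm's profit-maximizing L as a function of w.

L(w) = (96/w)^(4)

MP_L = (3/4)·16·L^(-1/4) = 12·L^(-1/4).
Setting P·MP_L = w: 96·L^(-1/4) = w.
Solving for L: L^(-1/4) = w/96, so L = (96/w)^(4).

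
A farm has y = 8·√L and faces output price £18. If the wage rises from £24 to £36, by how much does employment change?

From P·MP_L = w with MP_L = 4·L^(-1/2), the labor demand is L(w) = (72/w)^(2).
At w = 24: L = 9. At w = 36: L = 4.
ΔL = 4 − 9 = -5.

ΔL = -5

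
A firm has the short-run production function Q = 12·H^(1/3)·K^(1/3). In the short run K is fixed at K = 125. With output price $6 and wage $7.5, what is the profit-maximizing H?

With K = 125, MP_H = (1/3)·12·H^(-2/3)·125^(1/3) = 20·H^(-2/3).
Profit maximization for a price taker requires P·MP_H = w: 6·20·H^(-2/3) = 7.5.
So H^(-2/3) = 0.0625, which gives H = 64.

H* = 64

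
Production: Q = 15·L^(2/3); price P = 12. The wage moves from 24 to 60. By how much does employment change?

From P·MP_L = w with MP_L = 10·L^(-1/3), the labor demand is L(w) = (120/w)^(3).
At w = 24: L = 125. At w = 60: L = 8.
ΔL = 8 − 125 = -117.

ΔL = -117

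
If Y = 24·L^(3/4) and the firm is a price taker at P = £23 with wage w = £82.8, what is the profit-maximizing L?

L* = 625

MP_L = (3/4)·24·L^(-1/4) = 18·L^(-1/4).
Profit maximization for a price taker requires P·MP_L = w: 23·18·L^(-1/4) = 82.8.
So L^(-1/4) = 0.2, which gives L = 625.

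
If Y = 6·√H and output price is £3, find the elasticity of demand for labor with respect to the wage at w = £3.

ε = -2

MP_H = (1/2)·6·H^(-1/2), so P·MP_H = w gives 9·H^(-1/2) = w.
Solving, H(w) = (9/w)^(2). This is a constant-elasticity form: H ∝ w^(−2), so ε = −2.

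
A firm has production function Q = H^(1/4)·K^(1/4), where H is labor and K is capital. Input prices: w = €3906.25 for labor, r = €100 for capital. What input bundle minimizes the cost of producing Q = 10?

H* = 16, K* = 625

Cost minimization requires the marginal rate of technical substitution to equal the input-price ratio: MP_H/MP_K = w/r.
Here MP_H/MP_K = (1/4)·(K/H)/(1/4) = (K/H). Setting this equal to 3906.25/100 = 39.0625 gives K = 39.0625H.
Substituting into Q = 10: H^(1/4)·(39.0625H)^(1/4) = 10.
Solving, H = 16 and K = 625.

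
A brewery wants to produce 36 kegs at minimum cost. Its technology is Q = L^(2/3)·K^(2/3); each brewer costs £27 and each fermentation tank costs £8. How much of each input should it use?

L* = 8, K* = 27

Cost minimization requires the marginal rate of technical substitution to equal the input-price ratio: MP_L/MP_K = w/r.
Here MP_L/MP_K = (2/3)·(K/L)/(2/3) = (K/L). Setting this equal to 27/8 = 3.375 gives K = 3.375L.
Substituting into Q = 36: L^(2/3)·(3.375L)^(2/3) = 36.
Solving, L = 8 and K = 27.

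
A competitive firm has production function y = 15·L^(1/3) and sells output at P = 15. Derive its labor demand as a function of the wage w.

MP_L = (1/3)·15·L^(-2/3) = 5·L^(-2/3).
Setting P·MP_L = w: 75·L^(-2/3) = w.
Solving for L: L^(-2/3) = w/75, so L = (75/w)^(3/2).

L(w) = (75/w)^(3/2)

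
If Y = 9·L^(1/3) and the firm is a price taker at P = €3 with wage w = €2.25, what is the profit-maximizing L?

MP_L = (1/3)·9·L^(-2/3) = 3·L^(-2/3).
Profit maximization for a price taker requires P·MP_L = w: 3·3·L^(-2/3) = 2.25.
So L^(-2/3) = 0.25, which gives L = 8.

L* = 8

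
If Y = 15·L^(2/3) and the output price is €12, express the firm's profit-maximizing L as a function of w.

L(w) = 1728000/w³

MP_L = (2/3)·15·L^(-1/3) = 10·L^(-1/3).
Setting P·MP_L = w: 120·L^(-1/3) = w.
Solving for L: L^(-1/3) = w/120, so L = (120/w)^(3).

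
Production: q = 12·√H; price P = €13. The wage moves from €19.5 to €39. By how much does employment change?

ΔH = -12

From P·MP_H = w with MP_H = 6·H^(-1/2), the labor demand is H(w) = (78/w)^(2).
At w = 19.5: H = 16. At w = 39: H = 4.
ΔH = 4 − 16 = -12.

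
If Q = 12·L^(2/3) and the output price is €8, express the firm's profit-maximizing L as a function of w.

L(w) = 262144/w³

MP_L = (2/3)·12·L^(-1/3) = 8·L^(-1/3).
Setting P·MP_L = w: 64·L^(-1/3) = w.
Solving for L: L^(-1/3) = w/64, so L = (64/w)^(3).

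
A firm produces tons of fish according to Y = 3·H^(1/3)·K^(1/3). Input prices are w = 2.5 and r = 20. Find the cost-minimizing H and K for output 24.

H* = 64, K* = 8

Cost minimization requires the marginal rate of technical substitution to equal the input-price ratio: MP_H/MP_K = w/r.
Here MP_H/MP_K = (1/3)·(K/H)/(1/3) = (K/H). Setting this equal to 2.5/20 = 0.125 gives K = 0.125H.
Substituting into Y = 24: 3·H^(1/3)·(0.125H)^(1/3) = 24.
Solving, H = 64 and K = 8.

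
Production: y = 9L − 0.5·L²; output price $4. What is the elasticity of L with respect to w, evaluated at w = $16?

From P·MP_L = w with MP_L = 9 − L, labor demand is L(w) = 9 − w/4.
dL/dw = −1/(4) = -0.25.
At w = 16, L = 5, so ε = (dL/dw)·(w/L) = (-0.25)·(16/5) = -0.8.

ε = -0.8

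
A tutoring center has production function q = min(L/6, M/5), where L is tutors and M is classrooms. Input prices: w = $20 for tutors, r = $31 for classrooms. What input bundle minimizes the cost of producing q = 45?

L* = 270, M* = 225

With a fixed-proportions technology, the cost-minimizing bundle uses no slack in either input: L/6 = M/5 = q.
So L = 6·45 = 270 and M = 5·45 = 225.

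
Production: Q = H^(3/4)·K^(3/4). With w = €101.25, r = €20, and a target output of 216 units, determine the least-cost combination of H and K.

Cost minimization requires the marginal rate of technical substitution to equal the input-price ratio: MP_H/MP_K = w/r.
Here MP_H/MP_K = (3/4)·(K/H)/(3/4) = (K/H). Setting this equal to 101.25/20 = 5.0625 gives K = 5.0625H.
Substituting into Q = 216: H^(3/4)·(5.0625H)^(3/4) = 216.
Solving, H = 16 and K = 81.

H* = 16, K* = 81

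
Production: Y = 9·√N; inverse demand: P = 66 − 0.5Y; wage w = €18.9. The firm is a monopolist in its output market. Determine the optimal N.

Marginal revenue from the inverse demand is MR = 66 − Y.
The marginal product is MP_N = 4.5·N^(-1/2).
A monopolist hires until marginal revenue product equals the wage: MR·MP_N = w.
At N, Y = 9·√N. Substituting and solving: (66 − 9·√N)·4.5·N^(-1/2) = 18.9 gives N = 25.

N* = 25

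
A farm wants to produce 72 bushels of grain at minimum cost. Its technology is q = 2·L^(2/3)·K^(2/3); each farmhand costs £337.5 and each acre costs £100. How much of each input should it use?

Cost minimization requires the marginal rate of technical substitution to equal the input-price ratio: MP_L/MP_K = w/r.
Here MP_L/MP_K = (2/3)·(K/L)/(2/3) = (K/L). Setting this equal to 337.5/100 = 3.375 gives K = 3.375L.
Substituting into q = 72: 2·L^(2/3)·(3.375L)^(2/3) = 72.
Solving, L = 8 and K = 27.

L* = 8, K* = 27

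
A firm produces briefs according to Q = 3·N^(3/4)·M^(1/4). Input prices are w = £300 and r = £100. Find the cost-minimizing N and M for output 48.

N* = 16, M* = 16

Cost minimization requires the marginal rate of technical substitution to equal the input-price ratio: MP_N/MP_M = w/r.
Here MP_N/MP_M = (3/4)·(M/N)/(1/4) = 3·(M/N). Setting this equal to 300/100 = 3 gives M = N.
Substituting into Q = 48: 3·N^(3/4)·(N)^(1/4) = 48.
Solving, N = 16 and M = 16.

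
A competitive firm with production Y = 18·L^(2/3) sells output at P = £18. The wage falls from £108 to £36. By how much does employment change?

From P·MP_L = w with MP_L = 12·L^(-1/3), the labor demand is L(w) = (216/w)^(3).
At w = 108: L = 8. At w = 36: L = 216.
ΔL = 216 − 8 = 208.

ΔL = 208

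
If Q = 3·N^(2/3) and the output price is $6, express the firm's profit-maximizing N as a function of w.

MP_N = (2/3)·3·N^(-1/3) = 2·N^(-1/3).
Setting P·MP_N = w: 12·N^(-1/3) = w.
Solving for N: N^(-1/3) = w/12, so N = (12/w)^(3).

N(w) = 1728/w³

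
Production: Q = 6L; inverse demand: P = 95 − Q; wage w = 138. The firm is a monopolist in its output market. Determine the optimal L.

Marginal revenue from the inverse demand is MR = 95 − 2Q.
The marginal product is MP_L = 6.
A monopolist hires until marginal revenue product equals the wage: MR·MP_L = w.
(95 − 12L)·6 = 138, so L = 6.

L* = 6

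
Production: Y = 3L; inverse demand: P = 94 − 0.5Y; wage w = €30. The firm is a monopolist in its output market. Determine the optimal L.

L* = 28

Marginal revenue from the inverse demand is MR = 94 − Y.
The marginal product is MP_L = 3.
A monopolist hires until marginal revenue product equals the wage: MR·MP_L = w.
(94 − 3L)·3 = 30, so L = 28.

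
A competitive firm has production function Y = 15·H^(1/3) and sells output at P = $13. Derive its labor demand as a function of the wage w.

MP_H = (1/3)·15·H^(-2/3) = 5·H^(-2/3).
Setting P·MP_H = w: 65·H^(-2/3) = w.
Solving for H: H^(-2/3) = w/65, so H = (65/w)^(3/2).

H(w) = (65/w)^(3/2)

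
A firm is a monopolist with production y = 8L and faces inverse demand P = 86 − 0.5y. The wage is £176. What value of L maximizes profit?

Marginal revenue from the inverse demand is MR = 86 − y.
The marginal product is MP_L = 8.
A monopolist hires until marginal revenue product equals the wage: MR·MP_L = w.
(86 − 8L)·8 = 176, so L = 8.

L* = 8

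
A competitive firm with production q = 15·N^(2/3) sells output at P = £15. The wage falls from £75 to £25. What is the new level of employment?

From P·MP_N = w with MP_N = 10·N^(-1/3), the labor demand is N(w) = (150/w)^(3).
At w = 75: N = 8. At w = 25: N = 216.

N* = 216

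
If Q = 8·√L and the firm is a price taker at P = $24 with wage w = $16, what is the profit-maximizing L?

MP_L = (1/2)·8·L^(-1/2) = 4·L^(-1/2).
Profit maximization for a price taker requires P·MP_L = w: 24·4·L^(-1/2) = 16.
So L^(-1/2) = 1/6, which gives L = 36.

L* = 36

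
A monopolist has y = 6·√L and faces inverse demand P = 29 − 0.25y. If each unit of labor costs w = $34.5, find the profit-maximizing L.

L* = 4

Marginal revenue from the inverse demand is MR = 29 − 0.5y.
The marginal product is MP_L = 3·L^(-1/2).
A monopolist hires until marginal revenue product equals the wage: MR·MP_L = w.
At L, y = 6·√L. Substituting and solving: (29 − 3·√L)·3·L^(-1/2) = 34.5 gives L = 4.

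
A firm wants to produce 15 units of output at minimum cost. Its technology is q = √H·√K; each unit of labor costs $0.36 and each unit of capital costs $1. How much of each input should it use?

H* = 25, K* = 9

Cost minimization requires the marginal rate of technical substitution to equal the input-price ratio: MP_H/MP_K = w/r.
Here MP_H/MP_K = (1/2)·(K/H)/(1/2) = (K/H). Setting this equal to 0.36/1 = 0.36 gives K = 0.36H.
Substituting into q = 15: H^(1/2)·(0.36H)^(1/2) = 15.
Solving, H = 25 and K = 9.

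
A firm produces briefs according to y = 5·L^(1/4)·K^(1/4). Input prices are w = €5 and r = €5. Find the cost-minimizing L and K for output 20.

Cost minimization requires the marginal rate of technical substitution to equal the input-price ratio: MP_L/MP_K = w/r.
Here MP_L/MP_K = (1/4)·(K/L)/(1/4) = (K/L). Setting this equal to 5/5 = 1 gives K = L.
Substituting into y = 20: 5·L^(1/4)·(L)^(1/4) = 20.
Solving, L = 16 and K = 16.

L* = 16, K* = 16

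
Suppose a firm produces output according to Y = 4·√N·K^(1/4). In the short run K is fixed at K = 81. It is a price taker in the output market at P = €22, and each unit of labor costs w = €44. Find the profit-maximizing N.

N* = 9

With K = 81, MP_N = (1/2)·4·N^(-1/2)·81^(1/4) = 6·N^(-1/2).
Profit maximization for a price taker requires P·MP_N = w: 22·6·N^(-1/2) = 44.
So N^(-1/2) = 1/3, which gives N = 9.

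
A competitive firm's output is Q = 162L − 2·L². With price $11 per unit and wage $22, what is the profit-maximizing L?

L* = 40

The marginal product of L is MP_L = 162 − 4L.
A price-taking firm hires until the value of the marginal product equals the wage: P·MP_L = w, so 11·(162 − 4L) = 22.
Then 162 − 4L = 2, giving L = 40.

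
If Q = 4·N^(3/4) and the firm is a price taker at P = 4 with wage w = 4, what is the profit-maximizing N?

N* = 81

MP_N = (3/4)·4·N^(-1/4) = 3·N^(-1/4).
Profit maximization for a price taker requires P·MP_N = w: 4·3·N^(-1/4) = 4.
So N^(-1/4) = 1/3, which gives N = 81.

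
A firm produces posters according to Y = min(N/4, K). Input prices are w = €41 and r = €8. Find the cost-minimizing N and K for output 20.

N* = 80, K* = 20

With a fixed-proportions technology, the cost-minimizing bundle uses no slack in either input: N/4 = K = Y.
So N = 4·20 = 80 and K = 20.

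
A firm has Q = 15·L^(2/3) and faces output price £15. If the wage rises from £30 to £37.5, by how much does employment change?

ΔL = -61

From P·MP_L = w with MP_L = 10·L^(-1/3), the labor demand is L(w) = (150/w)^(3).
At w = 30: L = 125. At w = 37.5: L = 64.
ΔL = 64 − 125 = -61.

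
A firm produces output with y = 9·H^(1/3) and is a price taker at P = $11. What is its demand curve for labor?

MP_H = (1/3)·9·H^(-2/3) = 3·H^(-2/3).
Setting P·MP_H = w: 33·H^(-2/3) = w.
Solving for H: H^(-2/3) = w/33, so H = (33/w)^(3/2).

H(w) = (33/w)^(3/2)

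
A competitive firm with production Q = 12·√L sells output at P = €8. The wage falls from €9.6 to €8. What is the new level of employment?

From P·MP_L = w with MP_L = 6·L^(-1/2), the labor demand is L(w) = (48/w)^(2).
At w = 9.6: L = 25. At w = 8: L = 36.

L* = 36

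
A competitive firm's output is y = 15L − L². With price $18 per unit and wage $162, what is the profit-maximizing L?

L* = 3

The marginal product of L is MP_L = 15 − 2L.
A price-taking firm hires until the value of the marginal product equals the wage: P·MP_L = w, so 18·(15 − 2L) = 162.
Then 15 − 2L = 9, giving L = 3.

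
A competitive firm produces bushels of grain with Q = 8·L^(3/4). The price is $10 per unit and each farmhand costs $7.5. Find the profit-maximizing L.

MP_L = (3/4)·8·L^(-1/4) = 6·L^(-1/4).
Profit maximization for a price taker requires P·MP_L = w: 10·6·L^(-1/4) = 7.5.
So L^(-1/4) = 0.125, which gives L = 4096.

L* = 4096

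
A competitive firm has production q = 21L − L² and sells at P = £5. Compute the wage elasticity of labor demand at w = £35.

ε = -0.5

From P·MP_L = w with MP_L = 21 − 2L, labor demand is L(w) = (21 − w/5)/2.
dL/dw = −1/(10) = -0.1.
At w = 35, L = 7, so ε = (dL/dw)·(w/L) = (-0.1)·(35/7) = -0.5.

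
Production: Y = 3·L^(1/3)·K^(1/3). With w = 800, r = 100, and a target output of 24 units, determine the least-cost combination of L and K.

Cost minimization requires the marginal rate of technical substitution to equal the input-price ratio: MP_L/MP_K = w/r.
Here MP_L/MP_K = (1/3)·(K/L)/(1/3) = (K/L). Setting this equal to 800/100 = 8 gives K = 8L.
Substituting into Y = 24: 3·L^(1/3)·(8L)^(1/3) = 24.
Solving, L = 8 and K = 64.

L* = 8, K* = 64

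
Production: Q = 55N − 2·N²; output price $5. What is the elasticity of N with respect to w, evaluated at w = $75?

From P·MP_N = w with MP_N = 55 − 4N, labor demand is N(w) = (55 − w/5)/4.
dN/dw = −1/(20) = -0.05.
At w = 75, N = 10, so ε = (dN/dw)·(w/N) = (-0.05)·(75/10) = -0.375.

ε = -0.375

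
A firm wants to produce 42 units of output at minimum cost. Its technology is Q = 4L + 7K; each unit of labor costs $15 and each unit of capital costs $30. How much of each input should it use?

L* = 10.5, K* = 0

The inputs are perfect substitutes, so the firm uses whichever has the lower cost per unit of output.
Cost per unit of output via L is w/4 = 3.75; via K it is r/7 = 30/7. L is cheaper.
Producing Q = 42 with L alone: L = 10.5, K = 0.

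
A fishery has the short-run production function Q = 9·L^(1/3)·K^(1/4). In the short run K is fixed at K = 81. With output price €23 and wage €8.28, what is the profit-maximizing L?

L* = 125

With K = 81, MP_L = (1/3)·9·L^(-2/3)·81^(1/4) = 9·L^(-2/3).
Profit maximization for a price taker requires P·MP_L = w: 23·9·L^(-2/3) = 8.28.
So L^(-2/3) = 0.04, which gives L = 125.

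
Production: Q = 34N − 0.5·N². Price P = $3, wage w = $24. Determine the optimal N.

The marginal product of N is MP_N = 34 − N.
A price-taking firm hires until the value of the marginal product equals the wage: P·MP_N = w, so 3·(34 − N) = 24.
Then 34 − N = 8, giving N = 26.

N* = 26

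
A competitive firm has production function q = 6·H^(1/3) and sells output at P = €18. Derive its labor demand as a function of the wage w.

MP_H = (1/3)·6·H^(-2/3) = 2·H^(-2/3).
Setting P·MP_H = w: 36·H^(-2/3) = w.
Solving for H: H^(-2/3) = w/36, so H = (36/w)^(3/2).

H(w) = (36/w)^(3/2)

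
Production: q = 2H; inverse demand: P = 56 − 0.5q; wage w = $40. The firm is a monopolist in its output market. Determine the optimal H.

H* = 18

Marginal revenue from the inverse demand is MR = 56 − q.
The marginal product is MP_H = 2.
A monopolist hires until marginal revenue product equals the wage: MR·MP_H = w.
(56 − 2H)·2 = 40, so H = 18.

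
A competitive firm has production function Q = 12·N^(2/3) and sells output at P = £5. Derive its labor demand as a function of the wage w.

N(w) = 64000/w³

MP_N = (2/3)·12·N^(-1/3) = 8·N^(-1/3).
Setting P·MP_N = w: 40·N^(-1/3) = w.
Solving for N: N^(-1/3) = w/40, so N = (40/w)^(3).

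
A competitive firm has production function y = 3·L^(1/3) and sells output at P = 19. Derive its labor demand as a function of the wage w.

L(w) = (19/w)^(3/2)

MP_L = (1/3)·3·L^(-2/3) = L^(-2/3).
Setting P·MP_L = w: 19·L^(-2/3) = w.
Solving for L: L^(-2/3) = w/19, so L = (19/w)^(3/2).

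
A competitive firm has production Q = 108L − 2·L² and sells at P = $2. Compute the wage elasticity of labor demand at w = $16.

ε = -0.08

From P·MP_L = w with MP_L = 108 − 4L, labor demand is L(w) = (108 − w/2)/4.
dL/dw = −1/(8) = -0.125.
At w = 16, L = 25, so ε = (dL/dw)·(w/L) = (-0.125)·(16/25) = -0.08.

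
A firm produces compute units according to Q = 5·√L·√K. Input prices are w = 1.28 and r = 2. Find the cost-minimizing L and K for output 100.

L* = 25, K* = 16

Cost minimization requires the marginal rate of technical substitution to equal the input-price ratio: MP_L/MP_K = w/r.
Here MP_L/MP_K = (1/2)·(K/L)/(1/2) = (K/L). Setting this equal to 1.28/2 = 0.64 gives K = 0.64L.
Substituting into Q = 100: 5·L^(1/2)·(0.64L)^(1/2) = 100.
Solving, L = 25 and K = 16.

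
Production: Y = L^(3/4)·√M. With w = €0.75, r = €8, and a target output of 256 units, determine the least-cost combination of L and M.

L* = 256, M* = 16

Cost minimization requires the marginal rate of technical substitution to equal the input-price ratio: MP_L/MP_M = w/r.
Here MP_L/MP_M = (3/4)·(M/L)/(1/2) = 1.5·(M/L). Setting this equal to 0.75/8 = 0.09375 gives M = 0.0625L.
Substituting into Y = 256: L^(3/4)·(0.0625L)^(1/2) = 256.
Solving, L = 256 and M = 16.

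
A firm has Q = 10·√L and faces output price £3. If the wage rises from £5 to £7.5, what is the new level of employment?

From P·MP_L = w with MP_L = 5·L^(-1/2), the labor demand is L(w) = (15/w)^(2).
At w = 5: L = 9. At w = 7.5: L = 4.

L* = 4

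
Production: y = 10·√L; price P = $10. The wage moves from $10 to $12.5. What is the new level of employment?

From P·MP_L = w with MP_L = 5·L^(-1/2), the labor demand is L(w) = (50/w)^(2).
At w = 10: L = 25. At w = 12.5: L = 16.

L* = 16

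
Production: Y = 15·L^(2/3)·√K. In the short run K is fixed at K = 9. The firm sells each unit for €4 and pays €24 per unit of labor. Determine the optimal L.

L* = 125

With K = 9, MP_L = (2/3)·15·L^(-1/3)·9^(1/2) = 30·L^(-1/3).
Profit maximization for a price taker requires P·MP_L = w: 4·30·L^(-1/3) = 24.
So L^(-1/3) = 0.2, which gives L = 125.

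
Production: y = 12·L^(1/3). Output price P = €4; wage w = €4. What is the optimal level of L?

MP_L = (1/3)·12·L^(-2/3) = 4·L^(-2/3).
Profit maximization for a price taker requires P·MP_L = w: 4·4·L^(-2/3) = 4.
So L^(-2/3) = 0.25, which gives L = 8.

L* = 8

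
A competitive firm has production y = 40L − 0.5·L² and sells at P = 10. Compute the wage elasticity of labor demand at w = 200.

From P·MP_L = w with MP_L = 40 − L, labor demand is L(w) = 40 − w/10.
dL/dw = −1/(10) = -0.1.
At w = 200, L = 20, so ε = (dL/dw)·(w/L) = (-0.1)·(200/20) = -1.

ε = -1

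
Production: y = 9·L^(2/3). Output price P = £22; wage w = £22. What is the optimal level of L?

MP_L = (2/3)·9·L^(-1/3) = 6·L^(-1/3).
Profit maximization for a price taker requires P·MP_L = w: 22·6·L^(-1/3) = 22.
So L^(-1/3) = 1/6, which gives L = 216.

L* = 216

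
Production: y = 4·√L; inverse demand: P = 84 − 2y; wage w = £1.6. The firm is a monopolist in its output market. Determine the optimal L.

Marginal revenue from the inverse demand is MR = 84 − 4y.
The marginal product is MP_L = 2·L^(-1/2).
A monopolist hires until marginal revenue product equals the wage: MR·MP_L = w.
At L, y = 4·√L. Substituting and solving: (84 − 16·√L)·2·L^(-1/2) = 1.6 gives L = 25.

L* = 25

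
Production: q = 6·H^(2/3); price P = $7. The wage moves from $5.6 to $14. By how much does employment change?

From P·MP_H = w with MP_H = 4·H^(-1/3), the labor demand is H(w) = (28/w)^(3).
At w = 5.6: H = 125. At w = 14: H = 8.
ΔH = 8 − 125 = -117.

ΔH = -117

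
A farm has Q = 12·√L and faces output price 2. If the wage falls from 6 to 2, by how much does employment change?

ΔL = 32

From P·MP_L = w with MP_L = 6·L^(-1/2), the labor demand is L(w) = (12/w)^(2).
At w = 6: L = 4. At w = 2: L = 36.
ΔL = 36 − 4 = 32.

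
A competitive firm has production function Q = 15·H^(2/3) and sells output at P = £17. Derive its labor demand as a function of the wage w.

MP_H = (2/3)·15·H^(-1/3) = 10·H^(-1/3).
Setting P·MP_H = w: 170·H^(-1/3) = w.
Solving for H: H^(-1/3) = w/170, so H = (170/w)^(3).

H(w) = 4913000/w³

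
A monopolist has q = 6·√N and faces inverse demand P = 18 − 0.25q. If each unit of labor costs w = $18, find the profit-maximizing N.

Marginal revenue from the inverse demand is MR = 18 − 0.5q.
The marginal product is MP_N = 3·N^(-1/2).
A monopolist hires until marginal revenue product equals the wage: MR·MP_N = w.
At N, q = 6·√N. Substituting and solving: (18 − 3·√N)·3·N^(-1/2) = 18 gives N = 4.

N* = 4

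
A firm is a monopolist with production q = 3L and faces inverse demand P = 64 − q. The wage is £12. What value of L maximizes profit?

L* = 10

Marginal revenue from the inverse demand is MR = 64 − 2q.
The marginal product is MP_L = 3.
A monopolist hires until marginal revenue product equals the wage: MR·MP_L = w.
(64 − 6L)·3 = 12, so L = 10.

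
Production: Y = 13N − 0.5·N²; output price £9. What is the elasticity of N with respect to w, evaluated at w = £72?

From P·MP_N = w with MP_N = 13 − N, labor demand is N(w) = 13 − w/9.
dN/dw = −1/(9) = -1/9.
At w = 72, N = 5, so ε = (dN/dw)·(w/N) = (-1/9)·(72/5) = -1.6.

ε = -1.6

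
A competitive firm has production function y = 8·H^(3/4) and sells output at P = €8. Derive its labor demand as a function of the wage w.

H(w) = 5308416/w^(4)

MP_H = (3/4)·8·H^(-1/4) = 6·H^(-1/4).
Setting P·MP_H = w: 48·H^(-1/4) = w.
Solving for H: H^(-1/4) = w/48, so H = (48/w)^(4).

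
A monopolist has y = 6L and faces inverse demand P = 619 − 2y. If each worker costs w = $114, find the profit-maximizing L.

Marginal revenue from the inverse demand is MR = 619 − 4y.
The marginal product is MP_L = 6.
A monopolist hires until marginal revenue product equals the wage: MR·MP_L = w.
(619 − 24L)·6 = 114, so L = 25.

L* = 25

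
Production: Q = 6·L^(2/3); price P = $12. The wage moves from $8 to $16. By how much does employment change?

From P·MP_L = w with MP_L = 4·L^(-1/3), the labor demand is L(w) = (48/w)^(3).
At w = 8: L = 216. At w = 16: L = 27.
ΔL = 27 − 216 = -189.

ΔL = -189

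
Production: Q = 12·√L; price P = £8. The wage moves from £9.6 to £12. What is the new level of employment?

From P·MP_L = w with MP_L = 6·L^(-1/2), the labor demand is L(w) = (48/w)^(2).
At w = 9.6: L = 25. At w = 12: L = 16.

L* = 16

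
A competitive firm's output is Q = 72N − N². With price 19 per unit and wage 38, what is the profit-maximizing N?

The marginal product of N is MP_N = 72 − 2N.
A price-taking firm hires until the value of the marginal product equals the wage: P·MP_N = w, so 19·(72 − 2N) = 38.
Then 72 − 2N = 2, giving N = 35.

N* = 35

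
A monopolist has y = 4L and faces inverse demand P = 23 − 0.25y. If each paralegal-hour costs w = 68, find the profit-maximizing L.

Marginal revenue from the inverse demand is MR = 23 − 0.5y.
The marginal product is MP_L = 4.
A monopolist hires until marginal revenue product equals the wage: MR·MP_L = w.
(23 − 2L)·4 = 68, so L = 3.

L* = 3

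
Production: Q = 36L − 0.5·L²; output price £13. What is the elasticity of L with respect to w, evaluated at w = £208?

ε = -0.8

From P·MP_L = w with MP_L = 36 − L, labor demand is L(w) = 36 − w/13.
dL/dw = −1/(13) = -1/13.
At w = 208, L = 20, so ε = (dL/dw)·(w/L) = (-1/13)·(208/20) = -0.8.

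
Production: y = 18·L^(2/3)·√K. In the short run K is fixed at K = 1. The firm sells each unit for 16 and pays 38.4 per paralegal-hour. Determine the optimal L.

L* = 125

With K = 1, MP_L = (2/3)·18·L^(-1/3)·1^(1/2) = 12·L^(-1/3).
Profit maximization for a price taker requires P·MP_L = w: 16·12·L^(-1/3) = 38.4.
So L^(-1/3) = 0.2, which gives L = 125.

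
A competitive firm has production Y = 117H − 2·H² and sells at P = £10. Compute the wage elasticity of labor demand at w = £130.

ε = -0.125

From P·MP_H = w with MP_H = 117 − 4H, labor demand is H(w) = (117 − w/10)/4.
dH/dw = −1/(40) = -0.025.
At w = 130, H = 26, so ε = (dH/dw)·(w/H) = (-0.025)·(130/26) = -0.125.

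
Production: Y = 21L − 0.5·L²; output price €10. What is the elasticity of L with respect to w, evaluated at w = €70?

From P·MP_L = w with MP_L = 21 − L, labor demand is L(w) = 21 − w/10.
dL/dw = −1/(10) = -0.1.
At w = 70, L = 14, so ε = (dL/dw)·(w/L) = (-0.1)·(70/14) = -0.5.

ε = -0.5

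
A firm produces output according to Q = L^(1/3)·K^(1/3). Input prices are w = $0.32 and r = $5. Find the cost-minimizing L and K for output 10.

Cost minimization requires the marginal rate of technical substitution to equal the input-price ratio: MP_L/MP_K = w/r.
Here MP_L/MP_K = (1/3)·(K/L)/(1/3) = (K/L). Setting this equal to 0.32/5 = 0.064 gives K = 0.064L.
Substituting into Q = 10: L^(1/3)·(0.064L)^(1/3) = 10.
Solving, L = 125 and K = 8.

L* = 125, K* = 8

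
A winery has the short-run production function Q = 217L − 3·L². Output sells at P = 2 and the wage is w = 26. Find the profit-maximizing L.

The marginal product of L is MP_L = 217 − 6L.
A price-taking firm hires until the value of the marginal product equals the wage: P·MP_L = w, so 2·(217 − 6L) = 26.
Then 217 − 6L = 13, giving L = 34.

L* = 34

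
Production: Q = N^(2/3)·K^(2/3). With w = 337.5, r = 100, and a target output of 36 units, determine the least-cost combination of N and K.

N* = 8, K* = 27

Cost minimization requires the marginal rate of technical substitution to equal the input-price ratio: MP_N/MP_K = w/r.
Here MP_N/MP_K = (2/3)·(K/N)/(2/3) = (K/N). Setting this equal to 337.5/100 = 3.375 gives K = 3.375N.
Substituting into Q = 36: N^(2/3)·(3.375N)^(2/3) = 36.
Solving, N = 8 and K = 27.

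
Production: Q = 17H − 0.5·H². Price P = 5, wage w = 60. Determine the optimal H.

The marginal product of H is MP_H = 17 − H.
A price-taking firm hires until the value of the marginal product equals the wage: P·MP_H = w, so 5·(17 − H) = 60.
Then 17 − H = 12, giving H = 5.

H* = 5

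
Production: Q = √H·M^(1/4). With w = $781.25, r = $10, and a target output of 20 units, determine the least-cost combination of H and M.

Cost minimization requires the marginal rate of technical substitution to equal the input-price ratio: MP_H/MP_M = w/r.
Here MP_H/MP_M = (1/2)·(M/H)/(1/4) = 2·(M/H). Setting this equal to 781.25/10 = 78.125 gives M = 39.0625H.
Substituting into Q = 20: H^(1/2)·(39.0625H)^(1/4) = 20.
Solving, H = 16 and M = 625.

H* = 16, M* = 625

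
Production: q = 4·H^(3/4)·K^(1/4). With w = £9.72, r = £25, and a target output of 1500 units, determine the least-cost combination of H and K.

Cost minimization requires the marginal rate of technical substitution to equal the input-price ratio: MP_H/MP_K = w/r.
Here MP_H/MP_K = (3/4)·(K/H)/(1/4) = 3·(K/H). Setting this equal to 9.72/25 = 0.3888 gives K = 0.1296H.
Substituting into q = 1500: 4·H^(3/4)·(0.1296H)^(1/4) = 1500.
Solving, H = 625 and K = 81.

H* = 625, K* = 81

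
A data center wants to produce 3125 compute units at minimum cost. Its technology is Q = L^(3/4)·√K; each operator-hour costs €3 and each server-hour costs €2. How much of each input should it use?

L* = 625, K* = 625

Cost minimization requires the marginal rate of technical substitution to equal the input-price ratio: MP_L/MP_K = w/r.
Here MP_L/MP_K = (3/4)·(K/L)/(1/2) = 1.5·(K/L). Setting this equal to 3/2 = 1.5 gives K = L.
Substituting into Q = 3125: L^(3/4)·(L)^(1/2) = 3125.
Solving, L = 625 and K = 625.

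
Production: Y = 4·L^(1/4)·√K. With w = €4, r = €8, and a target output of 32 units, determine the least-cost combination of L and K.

L* = 16, K* = 16

Cost minimization requires the marginal rate of technical substitution to equal the input-price ratio: MP_L/MP_K = w/r.
Here MP_L/MP_K = (1/4)·(K/L)/(1/2) = 0.5·(K/L). Setting this equal to 4/8 = 0.5 gives K = L.
Substituting into Y = 32: 4·L^(1/4)·(L)^(1/2) = 32.
Solving, L = 16 and K = 16.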